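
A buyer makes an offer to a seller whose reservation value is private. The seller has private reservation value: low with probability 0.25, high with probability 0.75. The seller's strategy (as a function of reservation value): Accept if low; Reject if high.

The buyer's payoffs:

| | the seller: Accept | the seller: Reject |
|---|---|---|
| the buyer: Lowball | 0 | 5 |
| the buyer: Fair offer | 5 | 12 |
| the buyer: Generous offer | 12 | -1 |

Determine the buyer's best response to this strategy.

Fair offer

Compute the buyer's expected payoff for each action, taking the expectation over the seller's type.
E[Lowball] = 0.25·(0) + 0.75·(5) = 3.75
E[Fair offer] = 0.25·(5) + 0.75·(12) = 10.25
E[Generous offer] = 0.25·(12) + 0.75·(-1) = 2.25
Best response: Fair offer (10.25 is the largest).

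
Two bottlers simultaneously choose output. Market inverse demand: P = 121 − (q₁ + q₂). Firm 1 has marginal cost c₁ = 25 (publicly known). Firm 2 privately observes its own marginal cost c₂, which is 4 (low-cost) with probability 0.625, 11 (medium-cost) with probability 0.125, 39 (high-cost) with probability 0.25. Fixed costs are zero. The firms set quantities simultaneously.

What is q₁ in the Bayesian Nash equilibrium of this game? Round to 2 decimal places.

28.21

Firm 2 with cost c maximizes (121 − (q₁+q₂) − c)·q₂, giving q₂(c) = (121 − c − q₁)/2.
E[c₂] = 0.625·4 + 0.125·11 + 0.25·39 = 13.625
Firm 1's FOC against E[q₂] yields q₁ = (121 − 2·25 + E[c₂])/3 = (121 − 50 + 13.625)/3 = 28.2083.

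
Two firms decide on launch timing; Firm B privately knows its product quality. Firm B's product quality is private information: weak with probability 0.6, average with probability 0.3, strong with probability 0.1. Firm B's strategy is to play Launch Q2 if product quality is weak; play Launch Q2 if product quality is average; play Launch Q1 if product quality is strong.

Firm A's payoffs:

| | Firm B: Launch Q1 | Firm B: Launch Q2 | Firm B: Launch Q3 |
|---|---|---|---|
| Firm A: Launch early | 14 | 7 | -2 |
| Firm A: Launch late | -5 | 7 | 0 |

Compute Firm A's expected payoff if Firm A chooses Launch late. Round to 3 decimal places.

5.800

E[Launch late] = 0.6·7 + 0.3·7 + 0.1·(-5) = 4.2 + 2.1 + (-0.5) = 5.8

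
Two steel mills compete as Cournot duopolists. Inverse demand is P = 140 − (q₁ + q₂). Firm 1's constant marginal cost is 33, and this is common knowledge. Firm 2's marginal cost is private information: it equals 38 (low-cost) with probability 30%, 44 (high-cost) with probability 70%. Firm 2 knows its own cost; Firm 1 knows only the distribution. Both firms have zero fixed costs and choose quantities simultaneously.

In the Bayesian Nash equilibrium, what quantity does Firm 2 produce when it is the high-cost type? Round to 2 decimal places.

Type-c best response for Firm 2: q₂(c) = (140 − c)/2 − q₁/2.
Firm 1 maximizes expected profit; its first-order condition is 140 − 2q₁ − E[q₂] − 33 = 0.
Substituting E[q₂] and solving: E[c₂] = 42.2, so q₁ = (140 − 2·33 + 42.2)/3 = 38.7333.
q₂(high-cost) = (140 − 44 − 38.7333)/2 = 28.6333.

28.63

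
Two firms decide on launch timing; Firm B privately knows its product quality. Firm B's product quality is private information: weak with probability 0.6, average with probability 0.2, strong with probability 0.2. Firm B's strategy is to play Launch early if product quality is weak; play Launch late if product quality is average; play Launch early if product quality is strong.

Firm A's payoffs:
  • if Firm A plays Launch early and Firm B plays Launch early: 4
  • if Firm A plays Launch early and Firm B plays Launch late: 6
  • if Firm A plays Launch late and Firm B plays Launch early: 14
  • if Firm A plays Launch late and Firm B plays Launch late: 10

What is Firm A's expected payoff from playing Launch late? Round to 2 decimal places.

E[Launch late] = 0.6·14 + 0.2·10 + 0.2·14 = 8.4 + 2 + 2.8 = 13.2

13.20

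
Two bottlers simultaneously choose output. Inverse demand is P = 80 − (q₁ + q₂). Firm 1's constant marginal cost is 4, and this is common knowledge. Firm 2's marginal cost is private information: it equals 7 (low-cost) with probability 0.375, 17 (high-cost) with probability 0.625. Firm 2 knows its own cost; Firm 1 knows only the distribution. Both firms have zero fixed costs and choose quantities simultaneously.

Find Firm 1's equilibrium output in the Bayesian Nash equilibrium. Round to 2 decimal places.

28.42

Type-c best response for Firm 2: q₂(c) = (80 − c)/2 − q₁/2.
Firm 1 maximizes expected profit; its first-order condition is 80 − 2q₁ − E[q₂] − 4 = 0.
Substituting E[q₂] and solving: E[c₂] = 13.25, so q₁ = (80 − 2·4 + 13.25)/3 = 28.4167.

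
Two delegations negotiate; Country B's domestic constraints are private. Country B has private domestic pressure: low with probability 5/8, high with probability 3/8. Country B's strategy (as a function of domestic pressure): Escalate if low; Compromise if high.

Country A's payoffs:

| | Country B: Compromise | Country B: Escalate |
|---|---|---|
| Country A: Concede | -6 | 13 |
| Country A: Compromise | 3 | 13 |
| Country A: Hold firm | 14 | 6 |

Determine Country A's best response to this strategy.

Compute Country A's expected payoff for each action, taking the expectation over Country B's type.
E[Concede] = 5/8·(13) + 3/8·(-6) = 47/8
E[Compromise] = 5/8·(13) + 3/8·(3) = 37/4
E[Hold firm] = 5/8·(6) + 3/8·(14) = 9
Best response: Compromise (37/4 is the largest).

Compromise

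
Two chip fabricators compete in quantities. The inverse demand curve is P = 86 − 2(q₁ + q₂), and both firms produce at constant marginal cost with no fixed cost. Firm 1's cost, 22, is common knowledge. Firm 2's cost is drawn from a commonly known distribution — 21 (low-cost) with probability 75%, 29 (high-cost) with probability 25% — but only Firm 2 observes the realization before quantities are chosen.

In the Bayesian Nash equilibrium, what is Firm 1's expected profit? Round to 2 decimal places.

234.72

Type-c best response for Firm 2: q₂(c) = (86 − c)/4 − q₁/2.
Firm 1 maximizes expected profit; its first-order condition is 86 − 4q₁ − 2E[q₂] − 22 = 0.
Substituting E[q₂] and solving: E[c₂] = 23, so q₁ = (86 − 2·22 + 23)/6 = 10.8333.
E[P] = 86 − 2·(q₁ + E[q₂]) = 43.6667; Firm 1's expected profit = (E[P] − 22)·q₁ = (43.6667 − 22)·10.8333 = 234.722.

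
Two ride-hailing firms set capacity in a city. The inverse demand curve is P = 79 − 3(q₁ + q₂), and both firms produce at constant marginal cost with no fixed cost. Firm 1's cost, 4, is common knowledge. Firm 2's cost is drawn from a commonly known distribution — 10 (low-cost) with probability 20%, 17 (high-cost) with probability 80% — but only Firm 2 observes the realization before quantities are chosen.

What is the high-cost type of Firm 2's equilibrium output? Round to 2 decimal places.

5.52

Type-c best response for Firm 2: q₂(c) = (79 − c)/6 − q₁/2.
Firm 1 maximizes expected profit; its first-order condition is 79 − 6q₁ − 3E[q₂] − 4 = 0.
Substituting E[q₂] and solving: E[c₂] = 15.6, so q₁ = (79 − 2·4 + 15.6)/9 = 9.62222.
q₂(high-cost) = (79 − 17 − 3·9.62222)/6 = 5.52222.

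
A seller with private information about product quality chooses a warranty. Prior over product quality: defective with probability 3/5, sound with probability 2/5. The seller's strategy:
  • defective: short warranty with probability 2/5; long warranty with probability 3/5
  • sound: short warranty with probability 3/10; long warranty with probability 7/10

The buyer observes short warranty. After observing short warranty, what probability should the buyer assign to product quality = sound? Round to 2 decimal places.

P(short warranty) = (3/5)·(2/5) + (2/5)·(3/10) = 9/25
P(sound | short warranty) = ((2/5)·(3/10)) / (9/25) = (3/25) / (9/25) = 1/3

0.33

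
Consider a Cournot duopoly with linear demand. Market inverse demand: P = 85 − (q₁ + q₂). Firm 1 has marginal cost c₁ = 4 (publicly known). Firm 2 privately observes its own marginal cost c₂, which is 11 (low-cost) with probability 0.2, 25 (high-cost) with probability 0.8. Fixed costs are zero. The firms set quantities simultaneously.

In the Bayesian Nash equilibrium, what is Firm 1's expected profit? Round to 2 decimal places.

Type-c best response for Firm 2: q₂(c) = (85 − c)/2 − q₁/2.
Firm 1 maximizes expected profit; its first-order condition is 85 − 2q₁ − E[q₂] − 4 = 0.
Substituting E[q₂] and solving: E[c₂] = 22.2, so q₁ = (85 − 2·4 + 22.2)/3 = 33.0667.
E[P] = 85 − (q₁ + E[q₂]) = 37.0667; Firm 1's expected profit = (E[P] − 4)·q₁ = (37.0667 − 4)·33.0667 = 1093.4.

1093.40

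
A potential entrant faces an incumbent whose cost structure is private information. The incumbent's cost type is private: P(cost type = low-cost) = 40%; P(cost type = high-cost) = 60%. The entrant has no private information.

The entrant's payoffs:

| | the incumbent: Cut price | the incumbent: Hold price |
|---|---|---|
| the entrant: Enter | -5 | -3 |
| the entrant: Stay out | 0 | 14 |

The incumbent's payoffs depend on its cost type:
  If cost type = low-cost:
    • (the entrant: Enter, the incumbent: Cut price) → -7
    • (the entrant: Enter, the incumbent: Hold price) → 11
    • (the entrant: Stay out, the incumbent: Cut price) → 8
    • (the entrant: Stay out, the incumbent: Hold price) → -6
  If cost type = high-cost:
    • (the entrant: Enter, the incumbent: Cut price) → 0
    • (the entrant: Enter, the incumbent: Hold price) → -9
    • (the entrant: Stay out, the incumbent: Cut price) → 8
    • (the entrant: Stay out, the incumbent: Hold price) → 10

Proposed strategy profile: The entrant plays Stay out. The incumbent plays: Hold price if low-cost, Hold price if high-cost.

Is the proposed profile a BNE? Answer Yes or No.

No

A profile is a BNE iff every type of every player is best-responding given beliefs about the other side.
The entrant plays Stay out: E[Stay out] = 0.4·(14) + 0.6·(14) = 14; E[Enter] = -3. Best-responding. ✓
The incumbent (cost type low-cost), facing Stay out: Cut price gives 8, Hold price gives -6. Proposed Hold price is not best — profitable deviation exists. ✗
The incumbent (cost type high-cost), facing Stay out: Cut price gives 8, Hold price gives 10. Proposed Hold price is best. ✓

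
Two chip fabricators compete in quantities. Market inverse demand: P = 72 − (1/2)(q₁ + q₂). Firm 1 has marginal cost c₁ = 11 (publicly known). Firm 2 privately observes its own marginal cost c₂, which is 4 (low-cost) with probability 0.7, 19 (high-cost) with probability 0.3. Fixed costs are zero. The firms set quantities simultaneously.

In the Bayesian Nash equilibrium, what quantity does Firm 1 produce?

39

Type-c best response for Firm 2: q₂(c) = (72 − c) − q₁/2.
Firm 1 maximizes expected profit; its first-order condition is 72 − q₁ − (1/2)E[q₂] − 11 = 0.
Substituting E[q₂] and solving: E[c₂] = 8.5, so q₁ = (72 − 2·11 + 8.5)/(3/2) = 39.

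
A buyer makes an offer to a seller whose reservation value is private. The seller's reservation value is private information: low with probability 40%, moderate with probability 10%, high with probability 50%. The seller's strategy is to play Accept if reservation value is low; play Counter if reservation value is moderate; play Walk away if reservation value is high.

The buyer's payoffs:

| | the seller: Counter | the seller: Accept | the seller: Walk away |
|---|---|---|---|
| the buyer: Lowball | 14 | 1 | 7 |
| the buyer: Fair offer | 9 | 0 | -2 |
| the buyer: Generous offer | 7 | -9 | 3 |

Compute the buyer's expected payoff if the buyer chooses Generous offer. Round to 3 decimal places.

-1.400

Take the expectation over the seller's reservation value, weighting each type's action by its prior probability.
E[Generous offer] = 0.4·(-9) + 0.1·7 + 0.5·3 = (-3.6) + 0.7 + 1.5 = -1.4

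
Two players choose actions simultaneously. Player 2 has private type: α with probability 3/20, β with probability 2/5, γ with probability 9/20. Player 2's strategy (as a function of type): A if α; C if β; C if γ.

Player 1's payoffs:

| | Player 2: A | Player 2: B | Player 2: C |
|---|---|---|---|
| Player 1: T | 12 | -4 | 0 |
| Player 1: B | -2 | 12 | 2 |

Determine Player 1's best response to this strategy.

E[T] = 3/20·(12) + 2/5·(0) + 9/20·(0) = 9/5
E[B] = 3/20·(-2) + 2/5·(2) + 9/20·(2) = 7/5
Best response: T (9/5 is the largest).

T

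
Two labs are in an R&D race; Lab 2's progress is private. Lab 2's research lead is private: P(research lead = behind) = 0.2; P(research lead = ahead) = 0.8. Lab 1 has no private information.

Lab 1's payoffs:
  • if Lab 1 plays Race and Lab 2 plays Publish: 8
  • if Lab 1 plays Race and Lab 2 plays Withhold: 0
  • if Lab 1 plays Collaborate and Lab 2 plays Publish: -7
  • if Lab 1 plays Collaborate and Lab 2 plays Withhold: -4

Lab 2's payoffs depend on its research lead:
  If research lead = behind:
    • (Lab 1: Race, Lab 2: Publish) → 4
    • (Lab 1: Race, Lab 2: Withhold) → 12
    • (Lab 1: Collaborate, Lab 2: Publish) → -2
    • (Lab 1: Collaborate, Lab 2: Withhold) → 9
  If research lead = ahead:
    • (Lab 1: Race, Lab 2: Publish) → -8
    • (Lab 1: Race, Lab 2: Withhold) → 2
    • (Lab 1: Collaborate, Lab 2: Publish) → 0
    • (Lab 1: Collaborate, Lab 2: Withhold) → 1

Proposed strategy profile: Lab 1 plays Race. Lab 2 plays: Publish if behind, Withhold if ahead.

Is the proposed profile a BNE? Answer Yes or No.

Lab 1 plays Race: E[Race] = 0.2·(8) + 0.8·(0) = 1.6; E[Collaborate] = -4.6. Best-responding. ✓
Lab 2 (research lead behind), facing Race: Publish gives 4, Withhold gives 12. Proposed Publish is not best — profitable deviation exists. ✗
Lab 2 (research lead ahead), facing Race: Publish gives -8, Withhold gives 2. Proposed Withhold is best. ✓

No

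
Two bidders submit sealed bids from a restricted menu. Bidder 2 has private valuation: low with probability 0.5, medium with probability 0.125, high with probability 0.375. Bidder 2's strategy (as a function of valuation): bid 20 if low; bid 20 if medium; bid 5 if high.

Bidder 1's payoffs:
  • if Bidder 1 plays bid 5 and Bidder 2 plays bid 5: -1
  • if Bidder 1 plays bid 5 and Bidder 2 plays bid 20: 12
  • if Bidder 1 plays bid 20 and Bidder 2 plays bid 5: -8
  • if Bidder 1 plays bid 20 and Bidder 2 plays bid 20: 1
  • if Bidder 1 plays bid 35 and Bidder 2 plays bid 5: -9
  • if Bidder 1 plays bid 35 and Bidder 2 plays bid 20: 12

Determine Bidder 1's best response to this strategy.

bid 5

E[bid 5] = 0.5·(12) + 0.125·(12) + 0.375·(-1) = 7.125
E[bid 20] = 0.5·(1) + 0.125·(1) + 0.375·(-8) = -2.375
E[bid 35] = 0.5·(12) + 0.125·(12) + 0.375·(-9) = 4.125
Best response: bid 5 (7.125 is the largest).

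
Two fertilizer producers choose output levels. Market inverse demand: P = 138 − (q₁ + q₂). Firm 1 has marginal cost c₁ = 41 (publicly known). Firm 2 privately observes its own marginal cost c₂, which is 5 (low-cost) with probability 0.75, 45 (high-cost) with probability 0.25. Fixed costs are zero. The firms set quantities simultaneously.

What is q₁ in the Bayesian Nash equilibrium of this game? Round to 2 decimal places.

Firm 2 with cost c maximizes (138 − (q₁+q₂) − c)·q₂, giving q₂(c) = (138 − c − q₁)/2.
E[c₂] = 0.75·5 + 0.25·45 = 15
Firm 1's FOC against E[q₂] yields q₁ = (138 − 2·41 + E[c₂])/3 = (138 − 82 + 15)/3 = 23.6667.

23.67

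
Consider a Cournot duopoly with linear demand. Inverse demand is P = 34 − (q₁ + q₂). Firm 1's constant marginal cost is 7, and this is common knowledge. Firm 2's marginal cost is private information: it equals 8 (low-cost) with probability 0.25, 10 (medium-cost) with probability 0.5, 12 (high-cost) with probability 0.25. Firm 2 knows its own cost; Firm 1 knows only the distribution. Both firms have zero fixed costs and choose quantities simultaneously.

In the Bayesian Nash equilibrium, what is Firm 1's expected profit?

100

Type-c best response for Firm 2: q₂(c) = (34 − c)/2 − q₁/2.
Firm 1 maximizes expected profit; its first-order condition is 34 − 2q₁ − E[q₂] − 7 = 0.
Substituting E[q₂] and solving: E[c₂] = 10, so q₁ = (34 − 2·7 + 10)/3 = 10.
E[P] = 34 − (q₁ + E[q₂]) = 17; Firm 1's expected profit = (E[P] − 7)·q₁ = (17 − 7)·10 = 100.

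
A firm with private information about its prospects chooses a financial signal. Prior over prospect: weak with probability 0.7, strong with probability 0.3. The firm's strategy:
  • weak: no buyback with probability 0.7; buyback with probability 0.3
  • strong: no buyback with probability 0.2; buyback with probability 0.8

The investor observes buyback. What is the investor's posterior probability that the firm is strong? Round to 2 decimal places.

P(buyback) = 0.7·0.3 + 0.3·0.8 = 0.45
P(strong | buyback) = (0.3·0.8) / 0.45 = 0.24 / 0.45 = 0.533333

0.53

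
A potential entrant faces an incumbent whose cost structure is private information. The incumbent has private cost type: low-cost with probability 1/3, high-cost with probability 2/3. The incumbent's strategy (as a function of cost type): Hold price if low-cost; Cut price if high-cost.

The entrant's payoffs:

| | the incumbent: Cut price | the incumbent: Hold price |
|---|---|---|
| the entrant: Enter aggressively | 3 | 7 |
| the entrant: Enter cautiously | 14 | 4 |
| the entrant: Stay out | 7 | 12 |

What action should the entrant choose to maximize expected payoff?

E[Enter aggressively] = 1/3·(7) + 2/3·(3) = 13/3
E[Enter cautiously] = 1/3·(4) + 2/3·(14) = 32/3
E[Stay out] = 1/3·(12) + 2/3·(7) = 26/3
Best response: Enter cautiously (32/3 is the largest).

Enter cautiously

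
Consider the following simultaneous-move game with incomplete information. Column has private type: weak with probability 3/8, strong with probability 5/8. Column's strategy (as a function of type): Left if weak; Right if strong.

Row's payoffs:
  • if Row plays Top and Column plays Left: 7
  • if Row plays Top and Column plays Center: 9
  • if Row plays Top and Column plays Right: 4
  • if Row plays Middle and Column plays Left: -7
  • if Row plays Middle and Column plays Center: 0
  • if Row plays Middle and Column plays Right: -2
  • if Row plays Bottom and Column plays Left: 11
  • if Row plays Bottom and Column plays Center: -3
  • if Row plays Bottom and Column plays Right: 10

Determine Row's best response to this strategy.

E[Top] = 3/8·(7) + 5/8·(4) = 41/8
E[Middle] = 3/8·(-7) + 5/8·(-2) = -31/8
E[Bottom] = 3/8·(11) + 5/8·(10) = 83/8
Best response: Bottom (83/8 is the largest).

Bottom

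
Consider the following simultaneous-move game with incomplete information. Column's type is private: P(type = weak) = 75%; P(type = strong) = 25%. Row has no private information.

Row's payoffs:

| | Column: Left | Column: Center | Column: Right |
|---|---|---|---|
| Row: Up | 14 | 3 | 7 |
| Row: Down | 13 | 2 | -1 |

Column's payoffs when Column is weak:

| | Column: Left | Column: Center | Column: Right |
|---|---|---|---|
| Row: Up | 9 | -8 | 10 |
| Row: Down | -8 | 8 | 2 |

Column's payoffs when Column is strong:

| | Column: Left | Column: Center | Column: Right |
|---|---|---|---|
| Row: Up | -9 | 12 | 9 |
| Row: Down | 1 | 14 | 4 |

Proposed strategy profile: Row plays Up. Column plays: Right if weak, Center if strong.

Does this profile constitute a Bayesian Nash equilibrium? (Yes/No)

Yes

Row plays Up: E[Up] = 0.75·(7) + 0.25·(3) = 6; E[Down] = -0.25. Best-responding. ✓
Column (type weak), facing Up: Left gives 9, Center gives -8, Right gives 10. Proposed Right is best. ✓
Column (type strong), facing Up: Left gives -9, Center gives 12, Right gives 9. Proposed Center is best. ✓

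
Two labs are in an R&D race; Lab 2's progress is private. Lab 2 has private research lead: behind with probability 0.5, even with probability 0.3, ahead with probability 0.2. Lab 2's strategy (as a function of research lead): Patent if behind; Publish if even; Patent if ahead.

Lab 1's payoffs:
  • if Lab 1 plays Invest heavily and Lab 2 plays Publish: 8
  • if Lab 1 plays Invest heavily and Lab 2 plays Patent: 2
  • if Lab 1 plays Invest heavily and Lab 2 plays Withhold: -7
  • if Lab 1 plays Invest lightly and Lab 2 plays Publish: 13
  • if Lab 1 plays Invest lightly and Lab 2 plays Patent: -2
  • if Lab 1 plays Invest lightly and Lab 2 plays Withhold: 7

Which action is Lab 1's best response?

Compute Lab 1's expected payoff for each action, taking the expectation over Lab 2's type.
E[Invest heavily] = 0.5·(2) + 0.3·(8) + 0.2·(2) = 3.8
E[Invest lightly] = 0.5·(-2) + 0.3·(13) + 0.2·(-2) = 2.5
Best response: Invest heavily (3.8 is the largest).

Invest heavily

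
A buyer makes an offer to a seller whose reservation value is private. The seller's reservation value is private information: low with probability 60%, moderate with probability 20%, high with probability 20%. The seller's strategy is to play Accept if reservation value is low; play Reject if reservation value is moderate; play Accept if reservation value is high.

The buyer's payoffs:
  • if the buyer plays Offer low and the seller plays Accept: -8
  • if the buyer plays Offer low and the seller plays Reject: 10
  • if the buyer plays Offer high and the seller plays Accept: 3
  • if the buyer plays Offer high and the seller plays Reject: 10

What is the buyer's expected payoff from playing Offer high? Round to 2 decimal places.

4.40

E[Offer high] = 0.6·3 + 0.2·10 + 0.2·3 = 1.8 + 2 + 0.6 = 4.4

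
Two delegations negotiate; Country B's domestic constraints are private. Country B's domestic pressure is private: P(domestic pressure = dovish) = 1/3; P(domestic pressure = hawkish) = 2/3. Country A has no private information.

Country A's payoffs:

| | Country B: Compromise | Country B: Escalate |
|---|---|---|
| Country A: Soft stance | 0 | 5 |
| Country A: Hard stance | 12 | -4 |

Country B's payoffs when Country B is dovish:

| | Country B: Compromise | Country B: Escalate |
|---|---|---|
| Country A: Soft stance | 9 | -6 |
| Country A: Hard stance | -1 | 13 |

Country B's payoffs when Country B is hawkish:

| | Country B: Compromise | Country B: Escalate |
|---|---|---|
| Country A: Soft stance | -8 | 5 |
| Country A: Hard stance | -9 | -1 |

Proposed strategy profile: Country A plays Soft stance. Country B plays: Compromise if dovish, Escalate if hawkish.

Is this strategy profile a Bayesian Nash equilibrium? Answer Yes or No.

A profile is a BNE iff every type of every player is best-responding given beliefs about the other side.
Country A plays Soft stance: E[Soft stance] = 1/3·(0) + 2/3·(5) = 10/3; E[Hard stance] = 4/3. Best-responding. ✓
Country B (domestic pressure dovish), facing Soft stance: Compromise gives 9, Escalate gives -6. Proposed Compromise is best. ✓
Country B (domestic pressure hawkish), facing Soft stance: Compromise gives -8, Escalate gives 5. Proposed Escalate is best. ✓

Yes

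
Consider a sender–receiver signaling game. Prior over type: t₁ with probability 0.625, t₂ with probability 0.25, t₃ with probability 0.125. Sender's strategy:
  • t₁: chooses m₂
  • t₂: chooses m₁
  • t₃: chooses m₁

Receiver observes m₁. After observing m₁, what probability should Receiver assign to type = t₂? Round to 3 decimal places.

0.667

P(m₁) = 0.625·0 + 0.25·1 + 0.125·1 = 0.375
P(t₂ | m₁) = (0.25·1) / 0.375 = 0.25 / 0.375 = 0.666667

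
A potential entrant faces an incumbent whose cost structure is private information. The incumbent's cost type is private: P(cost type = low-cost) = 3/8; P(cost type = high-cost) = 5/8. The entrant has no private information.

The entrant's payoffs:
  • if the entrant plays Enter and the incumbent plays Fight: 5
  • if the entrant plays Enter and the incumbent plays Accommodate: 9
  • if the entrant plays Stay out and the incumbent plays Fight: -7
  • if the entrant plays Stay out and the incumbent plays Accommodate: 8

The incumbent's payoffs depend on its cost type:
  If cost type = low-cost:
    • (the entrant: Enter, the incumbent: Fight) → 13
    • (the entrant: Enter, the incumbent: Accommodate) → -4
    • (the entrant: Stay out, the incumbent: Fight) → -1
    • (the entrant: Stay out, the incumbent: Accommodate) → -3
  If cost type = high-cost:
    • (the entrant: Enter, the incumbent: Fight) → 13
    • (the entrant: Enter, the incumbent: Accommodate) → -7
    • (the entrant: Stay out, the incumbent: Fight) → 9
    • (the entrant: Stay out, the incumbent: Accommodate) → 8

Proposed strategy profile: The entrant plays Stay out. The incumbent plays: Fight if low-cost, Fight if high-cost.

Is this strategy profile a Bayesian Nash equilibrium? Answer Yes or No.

No

The entrant plays Stay out: E[Stay out] = 3/8·(-7) + 5/8·(-7) = -7; E[Enter] = 5. Not best-responding. ✗
The incumbent (cost type low-cost), facing Stay out: Fight gives -1, Accommodate gives -3. Proposed Fight is best. ✓
The incumbent (cost type high-cost), facing Stay out: Fight gives 9, Accommodate gives 8. Proposed Fight is best. ✓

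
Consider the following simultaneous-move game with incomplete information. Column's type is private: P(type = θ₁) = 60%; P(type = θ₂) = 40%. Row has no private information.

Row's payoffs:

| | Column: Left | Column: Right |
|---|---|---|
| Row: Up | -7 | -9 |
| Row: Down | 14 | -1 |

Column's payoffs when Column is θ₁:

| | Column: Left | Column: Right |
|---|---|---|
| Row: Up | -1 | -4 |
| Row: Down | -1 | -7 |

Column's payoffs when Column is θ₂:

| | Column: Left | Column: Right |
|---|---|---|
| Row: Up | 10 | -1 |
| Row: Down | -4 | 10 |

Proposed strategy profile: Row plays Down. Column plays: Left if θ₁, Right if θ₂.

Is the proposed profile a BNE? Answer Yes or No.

A profile is a BNE iff every type of every player is best-responding given beliefs about the other side.
Row plays Down: E[Down] = 0.6·(14) + 0.4·(-1) = 8; E[Up] = -7.8. Best-responding. ✓
Column (type θ₁), facing Down: Left gives -1, Right gives -7. Proposed Left is best. ✓
Column (type θ₂), facing Down: Left gives -4, Right gives 10. Proposed Right is best. ✓

Yes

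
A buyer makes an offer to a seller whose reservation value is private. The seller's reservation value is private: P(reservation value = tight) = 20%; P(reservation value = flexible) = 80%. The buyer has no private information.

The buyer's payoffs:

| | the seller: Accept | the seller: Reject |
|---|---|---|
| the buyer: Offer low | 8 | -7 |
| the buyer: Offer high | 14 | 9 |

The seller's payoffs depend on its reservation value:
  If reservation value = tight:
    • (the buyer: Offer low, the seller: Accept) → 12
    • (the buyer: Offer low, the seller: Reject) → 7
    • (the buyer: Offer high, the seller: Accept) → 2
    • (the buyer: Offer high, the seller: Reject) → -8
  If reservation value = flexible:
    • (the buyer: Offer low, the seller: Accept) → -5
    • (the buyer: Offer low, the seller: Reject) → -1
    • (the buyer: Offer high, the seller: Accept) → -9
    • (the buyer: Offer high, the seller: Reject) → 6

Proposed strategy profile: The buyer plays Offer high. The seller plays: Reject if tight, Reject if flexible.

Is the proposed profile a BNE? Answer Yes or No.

No

A profile is a BNE iff every type of every player is best-responding given beliefs about the other side.
The buyer plays Offer high: E[Offer high] = 0.2·(9) + 0.8·(9) = 9; E[Offer low] = -7. Best-responding. ✓
The seller (reservation value tight), facing Offer high: Accept gives 2, Reject gives -8. Proposed Reject is not best — profitable deviation exists. ✗
The seller (reservation value flexible), facing Offer high: Accept gives -9, Reject gives 6. Proposed Reject is best. ✓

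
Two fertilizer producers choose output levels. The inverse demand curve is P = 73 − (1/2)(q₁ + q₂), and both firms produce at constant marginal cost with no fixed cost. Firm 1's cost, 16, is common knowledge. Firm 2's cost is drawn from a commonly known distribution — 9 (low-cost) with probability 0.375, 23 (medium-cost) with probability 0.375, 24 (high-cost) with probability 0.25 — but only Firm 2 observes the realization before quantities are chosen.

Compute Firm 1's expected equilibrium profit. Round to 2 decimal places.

Type-c best response for Firm 2: q₂(c) = (73 − c) − q₁/2.
Firm 1 maximizes expected profit; its first-order condition is 73 − q₁ − (1/2)E[q₂] − 16 = 0.
Substituting E[q₂] and solving: E[c₂] = 18, so q₁ = (73 − 2·16 + 18)/(3/2) = 39.3333.
E[P] = 73 − (1/2)·(q₁ + E[q₂]) = 35.6667; Firm 1's expected profit = (E[P] − 16)·q₁ = (35.6667 − 16)·39.3333 = 773.556.

773.56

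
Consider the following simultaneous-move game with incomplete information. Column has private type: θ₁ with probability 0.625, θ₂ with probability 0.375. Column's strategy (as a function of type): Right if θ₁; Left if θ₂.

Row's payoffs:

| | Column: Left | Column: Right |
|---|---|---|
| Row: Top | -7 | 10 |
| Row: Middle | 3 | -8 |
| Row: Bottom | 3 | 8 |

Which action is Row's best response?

Bottom

Compute Row's expected payoff for each action, taking the expectation over Column's type.
E[Top] = 0.625·(10) + 0.375·(-7) = 3.625
E[Middle] = 0.625·(-8) + 0.375·(3) = -3.875
E[Bottom] = 0.625·(8) + 0.375·(3) = 6.125
Best response: Bottom (6.125 is the largest).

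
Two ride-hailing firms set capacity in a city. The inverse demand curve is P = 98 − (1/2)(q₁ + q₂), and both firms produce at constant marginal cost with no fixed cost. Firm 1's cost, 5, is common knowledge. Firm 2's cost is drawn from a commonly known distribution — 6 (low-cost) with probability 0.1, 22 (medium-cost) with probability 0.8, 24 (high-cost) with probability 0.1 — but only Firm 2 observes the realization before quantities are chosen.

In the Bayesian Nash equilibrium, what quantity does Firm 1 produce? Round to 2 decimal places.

72.40

Each type of Firm 2 best-responds to q₁; Firm 1 best-responds to the expected q₂ over Firm 2's types.
Firm 2 with cost c maximizes (98 − (1/2)(q₁+q₂) − c)·q₂, giving q₂(c) = (98 − c − (1/2)q₁).
E[c₂] = 0.1·6 + 0.8·22 + 0.1·24 = 20.6
Firm 1's FOC against E[q₂] yields q₁ = (98 − 2·5 + E[c₂])/(3/2) = (98 − 10 + 20.6)/(3/2) = 72.4.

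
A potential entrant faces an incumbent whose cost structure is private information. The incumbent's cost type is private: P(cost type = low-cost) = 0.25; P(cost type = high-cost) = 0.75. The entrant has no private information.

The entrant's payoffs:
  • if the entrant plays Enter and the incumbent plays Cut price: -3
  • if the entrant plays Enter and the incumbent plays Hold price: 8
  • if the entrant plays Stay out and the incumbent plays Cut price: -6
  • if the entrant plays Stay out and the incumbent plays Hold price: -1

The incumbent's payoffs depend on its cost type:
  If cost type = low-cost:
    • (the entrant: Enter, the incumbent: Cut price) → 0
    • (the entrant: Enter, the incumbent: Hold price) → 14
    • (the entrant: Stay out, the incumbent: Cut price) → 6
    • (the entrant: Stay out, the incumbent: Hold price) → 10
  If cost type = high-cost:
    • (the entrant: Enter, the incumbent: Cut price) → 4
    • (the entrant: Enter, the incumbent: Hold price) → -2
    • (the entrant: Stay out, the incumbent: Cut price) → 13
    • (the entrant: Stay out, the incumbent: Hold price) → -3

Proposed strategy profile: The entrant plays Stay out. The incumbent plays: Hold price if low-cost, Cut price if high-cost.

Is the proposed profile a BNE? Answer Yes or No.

No

The entrant plays Stay out: E[Stay out] = 0.25·(-1) + 0.75·(-6) = -4.75; E[Enter] = -0.25. Not best-responding. ✗
The incumbent (cost type low-cost), facing Stay out: Cut price gives 6, Hold price gives 10. Proposed Hold price is best. ✓
The incumbent (cost type high-cost), facing Stay out: Cut price gives 13, Hold price gives -3. Proposed Cut price is best. ✓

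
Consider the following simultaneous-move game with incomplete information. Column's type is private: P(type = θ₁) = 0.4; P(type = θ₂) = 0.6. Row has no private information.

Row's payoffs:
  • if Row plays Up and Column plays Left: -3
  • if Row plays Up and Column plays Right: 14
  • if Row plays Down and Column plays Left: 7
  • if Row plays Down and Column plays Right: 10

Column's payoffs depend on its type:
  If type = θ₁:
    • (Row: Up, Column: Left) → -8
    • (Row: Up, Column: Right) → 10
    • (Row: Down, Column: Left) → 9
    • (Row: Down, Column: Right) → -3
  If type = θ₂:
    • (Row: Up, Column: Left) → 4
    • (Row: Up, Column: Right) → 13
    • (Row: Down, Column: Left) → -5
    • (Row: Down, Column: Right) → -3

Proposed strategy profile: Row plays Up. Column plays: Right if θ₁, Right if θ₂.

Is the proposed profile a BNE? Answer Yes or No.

Yes

Row plays Up: E[Up] = 0.4·(14) + 0.6·(14) = 14; E[Down] = 10. Best-responding. ✓
Column (type θ₁), facing Up: Left gives -8, Right gives 10. Proposed Right is best. ✓
Column (type θ₂), facing Up: Left gives 4, Right gives 13. Proposed Right is best. ✓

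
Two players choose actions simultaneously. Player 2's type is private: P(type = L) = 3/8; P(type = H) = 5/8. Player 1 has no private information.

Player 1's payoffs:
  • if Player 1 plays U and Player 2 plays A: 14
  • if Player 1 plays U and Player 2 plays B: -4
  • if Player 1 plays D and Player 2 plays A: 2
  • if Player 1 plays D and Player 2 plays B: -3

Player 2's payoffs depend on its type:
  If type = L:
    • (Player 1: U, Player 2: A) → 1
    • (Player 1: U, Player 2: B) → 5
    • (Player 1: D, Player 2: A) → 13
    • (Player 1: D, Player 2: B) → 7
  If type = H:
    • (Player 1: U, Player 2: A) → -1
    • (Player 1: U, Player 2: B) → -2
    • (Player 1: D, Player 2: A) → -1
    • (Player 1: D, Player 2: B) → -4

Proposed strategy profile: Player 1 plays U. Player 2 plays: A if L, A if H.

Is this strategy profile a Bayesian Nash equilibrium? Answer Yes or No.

Player 1 plays U: E[U] = 3/8·(14) + 5/8·(14) = 14; E[D] = 2. Best-responding. ✓
Player 2 (type L), facing U: A gives 1, B gives 5. Proposed A is not best — profitable deviation exists. ✗
Player 2 (type H), facing U: A gives -1, B gives -2. Proposed A is best. ✓

No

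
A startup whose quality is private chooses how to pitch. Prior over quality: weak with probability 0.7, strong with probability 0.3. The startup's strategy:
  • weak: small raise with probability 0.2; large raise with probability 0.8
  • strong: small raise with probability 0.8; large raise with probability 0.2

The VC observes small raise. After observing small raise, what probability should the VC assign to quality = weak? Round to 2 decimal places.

P(small raise) = 0.7·0.2 + 0.3·0.8 = 0.38
P(weak | small raise) = (0.7·0.2) / 0.38 = 0.14 / 0.38 = 0.368421

0.37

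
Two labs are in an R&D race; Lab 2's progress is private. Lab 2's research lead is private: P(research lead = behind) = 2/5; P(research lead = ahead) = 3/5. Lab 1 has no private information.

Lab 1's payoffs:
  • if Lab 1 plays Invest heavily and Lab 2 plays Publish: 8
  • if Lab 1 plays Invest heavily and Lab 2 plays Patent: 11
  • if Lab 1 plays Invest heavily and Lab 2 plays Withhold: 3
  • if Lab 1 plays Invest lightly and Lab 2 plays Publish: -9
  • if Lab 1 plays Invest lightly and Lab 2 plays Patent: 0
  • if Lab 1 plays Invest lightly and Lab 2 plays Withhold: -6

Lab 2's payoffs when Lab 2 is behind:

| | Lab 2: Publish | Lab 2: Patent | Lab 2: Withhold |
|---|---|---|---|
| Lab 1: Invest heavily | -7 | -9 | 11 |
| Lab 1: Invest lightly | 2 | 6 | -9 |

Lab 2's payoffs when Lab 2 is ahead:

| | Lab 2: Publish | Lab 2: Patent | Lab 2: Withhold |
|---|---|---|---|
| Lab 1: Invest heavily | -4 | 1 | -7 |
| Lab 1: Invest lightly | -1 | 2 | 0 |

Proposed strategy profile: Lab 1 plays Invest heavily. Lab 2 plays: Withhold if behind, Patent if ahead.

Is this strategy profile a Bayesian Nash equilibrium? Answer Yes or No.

Lab 1 plays Invest heavily: E[Invest heavily] = 2/5·(3) + 3/5·(11) = 39/5; E[Invest lightly] = -12/5. Best-responding. ✓
Lab 2 (research lead behind), facing Invest heavily: Publish gives -7, Patent gives -9, Withhold gives 11. Proposed Withhold is best. ✓
Lab 2 (research lead ahead), facing Invest heavily: Publish gives -4, Patent gives 1, Withhold gives -7. Proposed Patent is best. ✓

Yes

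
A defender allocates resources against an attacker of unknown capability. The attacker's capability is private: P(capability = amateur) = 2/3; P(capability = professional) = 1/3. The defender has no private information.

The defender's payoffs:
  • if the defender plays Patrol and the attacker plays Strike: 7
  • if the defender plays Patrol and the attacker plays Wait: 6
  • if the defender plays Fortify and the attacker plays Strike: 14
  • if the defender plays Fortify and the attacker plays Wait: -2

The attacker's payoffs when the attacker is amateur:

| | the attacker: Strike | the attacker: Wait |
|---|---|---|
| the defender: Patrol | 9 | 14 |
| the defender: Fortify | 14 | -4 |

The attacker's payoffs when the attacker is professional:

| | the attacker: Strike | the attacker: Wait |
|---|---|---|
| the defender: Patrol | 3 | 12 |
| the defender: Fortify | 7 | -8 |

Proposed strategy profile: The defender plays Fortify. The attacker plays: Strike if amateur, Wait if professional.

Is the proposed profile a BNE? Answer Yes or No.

The defender plays Fortify: E[Fortify] = 2/3·(14) + 1/3·(-2) = 26/3; E[Patrol] = 20/3. Best-responding. ✓
The attacker (capability amateur), facing Fortify: Strike gives 14, Wait gives -4. Proposed Strike is best. ✓
The attacker (capability professional), facing Fortify: Strike gives 7, Wait gives -8. Proposed Wait is not best — profitable deviation exists. ✗

No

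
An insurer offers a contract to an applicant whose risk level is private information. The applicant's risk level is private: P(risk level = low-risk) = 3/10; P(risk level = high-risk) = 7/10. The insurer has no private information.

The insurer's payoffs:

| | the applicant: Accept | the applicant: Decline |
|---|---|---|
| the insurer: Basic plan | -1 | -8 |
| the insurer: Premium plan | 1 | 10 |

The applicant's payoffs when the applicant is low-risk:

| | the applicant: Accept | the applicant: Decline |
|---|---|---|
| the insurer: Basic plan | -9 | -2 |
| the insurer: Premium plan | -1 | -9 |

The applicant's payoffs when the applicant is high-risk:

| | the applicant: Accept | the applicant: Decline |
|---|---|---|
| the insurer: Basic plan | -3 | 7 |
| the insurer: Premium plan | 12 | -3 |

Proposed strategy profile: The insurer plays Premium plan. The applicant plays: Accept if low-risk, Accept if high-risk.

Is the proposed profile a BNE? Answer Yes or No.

Yes

A profile is a BNE iff every type of every player is best-responding given beliefs about the other side.
The insurer plays Premium plan: E[Premium plan] = 3/10·(1) + 7/10·(1) = 1; E[Basic plan] = -1. Best-responding. ✓
The applicant (risk level low-risk), facing Premium plan: Accept gives -1, Decline gives -9. Proposed Accept is best. ✓
The applicant (risk level high-risk), facing Premium plan: Accept gives 12, Decline gives -3. Proposed Accept is best. ✓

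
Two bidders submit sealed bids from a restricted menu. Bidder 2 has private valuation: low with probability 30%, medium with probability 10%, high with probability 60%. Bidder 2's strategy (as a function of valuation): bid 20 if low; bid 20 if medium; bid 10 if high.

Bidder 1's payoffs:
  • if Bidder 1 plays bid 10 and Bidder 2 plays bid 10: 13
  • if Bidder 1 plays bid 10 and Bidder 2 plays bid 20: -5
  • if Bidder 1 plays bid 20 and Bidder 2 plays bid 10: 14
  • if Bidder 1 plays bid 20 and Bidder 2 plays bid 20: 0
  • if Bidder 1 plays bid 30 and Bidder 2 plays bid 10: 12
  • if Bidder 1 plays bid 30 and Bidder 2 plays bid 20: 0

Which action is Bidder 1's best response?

bid 20

E[bid 10] = 0.3·(-5) + 0.1·(-5) + 0.6·(13) = 5.8
E[bid 20] = 0.3·(0) + 0.1·(0) + 0.6·(14) = 8.4
E[bid 30] = 0.3·(0) + 0.1·(0) + 0.6·(12) = 7.2
Best response: bid 20 (8.4 is the largest).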